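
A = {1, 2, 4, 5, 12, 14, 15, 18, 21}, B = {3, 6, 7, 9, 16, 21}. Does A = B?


Two sets are equal iff they have exactly the same elements.
A = {1, 2, 4, 5, 12, 14, 15, 18, 21}
B = {3, 6, 7, 9, 16, 21}
Differences: {1, 2, 3, 4, 5, 6, 7, 9, 12, 14, 15, 16, 18}
A ≠ B

No, A ≠ B


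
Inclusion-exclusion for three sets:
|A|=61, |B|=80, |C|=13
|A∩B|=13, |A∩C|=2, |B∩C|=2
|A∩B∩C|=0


|A∪B∪C| = |A|+|B|+|C| - |A∩B|-|A∩C|-|B∩C| + |A∩B∩C|
= 61+80+13 - 13-2-2 + 0
= 154 - 17 + 0
= 137

|A ∪ B ∪ C| = 137


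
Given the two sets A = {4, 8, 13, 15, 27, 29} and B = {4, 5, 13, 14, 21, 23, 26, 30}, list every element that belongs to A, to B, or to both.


A ∪ B = all elements in A or B (or both)
A = {4, 8, 13, 15, 27, 29}
B = {4, 5, 13, 14, 21, 23, 26, 30}
A ∪ B = {4, 5, 8, 13, 14, 15, 21, 23, 26, 27, 29, 30}

A ∪ B = {4, 5, 8, 13, 14, 15, 21, 23, 26, 27, 29, 30}


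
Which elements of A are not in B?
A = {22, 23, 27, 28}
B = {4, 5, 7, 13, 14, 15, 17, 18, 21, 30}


A \ B = elements in A but not in B
A = {22, 23, 27, 28}
B = {4, 5, 7, 13, 14, 15, 17, 18, 21, 30}
Remove from A any elements in B
A \ B = {22, 23, 27, 28}

A \ B = {22, 23, 27, 28}


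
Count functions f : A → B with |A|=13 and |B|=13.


Each of |A| = 13 inputs maps to any of |B| = 13 outputs.
# functions = |B|^|A| = 13^13
= 302875106592253

Number of functions = 302875106592253


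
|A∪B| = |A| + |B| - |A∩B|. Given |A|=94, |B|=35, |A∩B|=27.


|A ∪ B| = |A| + |B| - |A ∩ B|
= 94 + 35 - 27
= 102

|A ∪ B| = 102


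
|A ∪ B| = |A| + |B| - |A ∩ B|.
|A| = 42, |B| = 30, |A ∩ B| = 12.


|A ∪ B| = |A| + |B| - |A ∩ B|
= 42 + 30 - 12
= 60

|A ∪ B| = 60


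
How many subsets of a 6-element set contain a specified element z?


Subsets of A containing z correspond to subsets of A \ {z}, which has 5 elements.
Count = 2^(n-1) = 2^5
= 32

Number of subsets containing z = 32


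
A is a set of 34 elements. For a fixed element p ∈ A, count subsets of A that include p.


Subsets of A containing p correspond to subsets of A \ {p}, which has 33 elements.
Count = 2^(n-1) = 2^33
= 8589934592

Number of subsets containing p = 8589934592


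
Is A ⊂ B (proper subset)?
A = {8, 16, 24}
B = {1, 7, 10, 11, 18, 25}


A ⊂ B requires: A ⊆ B AND A ≠ B.
A ⊆ B? No
A ⊄ B, so A is not a proper subset.

No, A is not a proper subset of B


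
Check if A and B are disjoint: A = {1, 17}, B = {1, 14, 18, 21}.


Disjoint means A ∩ B = ∅.
A ∩ B = {1}
A ∩ B ≠ ∅, so A and B are NOT disjoint.

No, A and B are not disjoint (A ∩ B = {1})


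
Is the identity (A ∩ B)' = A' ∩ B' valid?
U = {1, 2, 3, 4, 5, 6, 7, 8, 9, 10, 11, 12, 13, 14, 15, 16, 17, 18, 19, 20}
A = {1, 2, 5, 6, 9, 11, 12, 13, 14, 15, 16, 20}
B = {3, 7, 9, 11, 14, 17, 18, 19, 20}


LHS: A ∩ B = {9, 11, 14, 20}
(A ∩ B)' = U \ (A ∩ B) = {1, 2, 3, 4, 5, 6, 7, 8, 10, 12, 13, 15, 16, 17, 18, 19}
A' = {3, 4, 7, 8, 10, 17, 18, 19}, B' = {1, 2, 4, 5, 6, 8, 10, 12, 13, 15, 16}
Claimed RHS: A' ∩ B' = {4, 8, 10}
Identity is INVALID: LHS = {1, 2, 3, 4, 5, 6, 7, 8, 10, 12, 13, 15, 16, 17, 18, 19} but the RHS claimed here equals {4, 8, 10}. The correct form is (A ∩ B)' = A' ∪ B'.

Identity is invalid: (A ∩ B)' = {1, 2, 3, 4, 5, 6, 7, 8, 10, 12, 13, 15, 16, 17, 18, 19} but A' ∩ B' = {4, 8, 10}. The correct De Morgan law is (A ∩ B)' = A' ∪ B'.


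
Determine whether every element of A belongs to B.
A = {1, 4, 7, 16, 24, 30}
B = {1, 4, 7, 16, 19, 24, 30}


A ⊆ B means every element of A is in B.
All elements of A are in B.
So A ⊆ B.

Yes, A ⊆ B


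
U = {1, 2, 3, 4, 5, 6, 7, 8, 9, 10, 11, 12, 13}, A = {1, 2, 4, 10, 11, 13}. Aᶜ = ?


Aᶜ = U \ A = elements in U but not in A
U = {1, 2, 3, 4, 5, 6, 7, 8, 9, 10, 11, 12, 13}
A = {1, 2, 4, 10, 11, 13}
Aᶜ = {3, 5, 6, 7, 8, 9, 12}

Aᶜ = {3, 5, 6, 7, 8, 9, 12}


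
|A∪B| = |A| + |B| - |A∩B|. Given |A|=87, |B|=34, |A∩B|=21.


|A ∪ B| = |A| + |B| - |A ∩ B|
= 87 + 34 - 21
= 100

|A ∪ B| = 100


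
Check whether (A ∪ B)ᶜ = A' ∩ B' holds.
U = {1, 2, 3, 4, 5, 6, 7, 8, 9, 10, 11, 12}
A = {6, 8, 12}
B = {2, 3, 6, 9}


LHS: A ∪ B = {2, 3, 6, 8, 9, 12}
(A ∪ B)' = U \ (A ∪ B) = {1, 4, 5, 7, 10, 11}
A' = {1, 2, 3, 4, 5, 7, 9, 10, 11}, B' = {1, 4, 5, 7, 8, 10, 11, 12}
Claimed RHS: A' ∩ B' = {1, 4, 5, 7, 10, 11}
Identity is VALID: LHS = RHS = {1, 4, 5, 7, 10, 11} ✓

Identity is valid. (A ∪ B)' = A' ∩ B' = {1, 4, 5, 7, 10, 11}


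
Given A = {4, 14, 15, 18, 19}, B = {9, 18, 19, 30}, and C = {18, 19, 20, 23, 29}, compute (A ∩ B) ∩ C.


A ∩ B = {18, 19}
(A ∩ B) ∩ C = {18, 19}

A ∩ B ∩ C = {18, 19}


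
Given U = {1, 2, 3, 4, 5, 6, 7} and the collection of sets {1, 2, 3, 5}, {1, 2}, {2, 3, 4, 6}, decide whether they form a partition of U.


A partition requires: (1) non-empty parts, (2) pairwise disjoint, (3) union = U
Parts: {1, 2, 3, 5}, {1, 2}, {2, 3, 4, 6}
Union of parts: {1, 2, 3, 4, 5, 6}
U = {1, 2, 3, 4, 5, 6, 7}
All non-empty? True
Pairwise disjoint? False
Covers U? False

No, not a valid partition


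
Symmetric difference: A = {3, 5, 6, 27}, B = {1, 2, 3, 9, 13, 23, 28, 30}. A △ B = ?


A △ B = (A \ B) ∪ (B \ A) = elements in exactly one of A or B
A \ B = {5, 6, 27}
B \ A = {1, 2, 9, 13, 23, 28, 30}
A △ B = {1, 2, 5, 6, 9, 13, 23, 27, 28, 30}

A △ B = {1, 2, 5, 6, 9, 13, 23, 27, 28, 30}


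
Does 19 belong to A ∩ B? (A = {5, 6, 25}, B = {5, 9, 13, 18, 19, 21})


A = {5, 6, 25}, B = {5, 9, 13, 18, 19, 21}
A ∩ B = elements in both A and B
A ∩ B = {5}
Checking if 19 ∈ A ∩ B
19 is not in A ∩ B → False

19 ∉ A ∩ B


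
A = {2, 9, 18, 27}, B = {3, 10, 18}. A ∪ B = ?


A ∪ B = all elements in A or B (or both)
A = {2, 9, 18, 27}
B = {3, 10, 18}
A ∪ B = {2, 3, 9, 10, 18, 27}

A ∪ B = {2, 3, 9, 10, 18, 27}


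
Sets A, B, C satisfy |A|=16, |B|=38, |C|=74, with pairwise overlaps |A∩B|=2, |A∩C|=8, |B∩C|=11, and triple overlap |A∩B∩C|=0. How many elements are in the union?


|A∪B∪C| = |A|+|B|+|C| - |A∩B|-|A∩C|-|B∩C| + |A∩B∩C|
= 16+38+74 - 2-8-11 + 0
= 128 - 21 + 0
= 107

|A ∪ B ∪ C| = 107


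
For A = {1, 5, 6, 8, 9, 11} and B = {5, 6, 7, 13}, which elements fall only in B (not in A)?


A = {1, 5, 6, 8, 9, 11}
B = {5, 6, 7, 13}
Region: only in B (not in A)
Elements: {7, 13}

Elements only in B (not in A): {7, 13}


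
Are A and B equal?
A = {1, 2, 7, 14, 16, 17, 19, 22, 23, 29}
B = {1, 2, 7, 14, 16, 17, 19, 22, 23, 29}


Two sets are equal iff they have exactly the same elements.
A = {1, 2, 7, 14, 16, 17, 19, 22, 23, 29}
B = {1, 2, 7, 14, 16, 17, 19, 22, 23, 29}
Same elements → A = B

Yes, A = B


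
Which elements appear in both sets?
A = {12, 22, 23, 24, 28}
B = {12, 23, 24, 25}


A ∩ B = elements in both A and B
A = {12, 22, 23, 24, 28}
B = {12, 23, 24, 25}
A ∩ B = {12, 23, 24}

A ∩ B = {12, 23, 24}


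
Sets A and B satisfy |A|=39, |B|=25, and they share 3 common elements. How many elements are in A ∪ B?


|A ∪ B| = |A| + |B| - |A ∩ B|
= 39 + 25 - 3
= 61

|A ∪ B| = 61


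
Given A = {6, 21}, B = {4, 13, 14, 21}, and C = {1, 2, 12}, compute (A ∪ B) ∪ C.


A ∪ B = {4, 6, 13, 14, 21}
(A ∪ B) ∪ C = {1, 2, 4, 6, 12, 13, 14, 21}

A ∪ B ∪ C = {1, 2, 4, 6, 12, 13, 14, 21}


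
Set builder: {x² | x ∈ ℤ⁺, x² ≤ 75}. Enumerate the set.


Checking each candidate:
Condition: positive perfect squares ≤ 75
Result = {1, 4, 9, 16, 25, 36, 49, 64}

{1, 4, 9, 16, 25, 36, 49, 64}


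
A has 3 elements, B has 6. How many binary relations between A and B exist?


A relation from A to B is any subset of A × B.
|A × B| = 3 × 6 = 18
# relations = 2^|A × B| = 2^18 = 262144

Number of relations = 262144


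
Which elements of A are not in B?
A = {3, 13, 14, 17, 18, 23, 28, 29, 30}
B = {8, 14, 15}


A \ B = elements in A but not in B
A = {3, 13, 14, 17, 18, 23, 28, 29, 30}
B = {8, 14, 15}
Remove from A any elements in B
A \ B = {3, 13, 17, 18, 23, 28, 29, 30}

A \ B = {3, 13, 17, 18, 23, 28, 29, 30}


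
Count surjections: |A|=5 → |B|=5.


n = |A| = 5, k = |B| = 5. Surjections via inclusion-exclusion:
S(n,k) = Σ(-1)^i × C(k,i) × (k-i)^n, i=0 to k
i=0: (-1)^0×C(5,0)×5^5 = 3125
i=1: (-1)^1×C(5,1)×4^5 = -5120
i=2: (-1)^2×C(5,2)×3^5 = 2430
i=3: (-1)^3×C(5,3)×2^5 = -320
i=4: (-1)^4×C(5,4)×1^5 = 5
i=5: (-1)^5×C(5,5)×0^5 = 0
Total = 120

Number of surjections = 120


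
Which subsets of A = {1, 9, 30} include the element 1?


A subset of A contains 1 iff the remaining 2 elements form any subset of A \ {1}.
Count: 2^(n-1) = 2^2 = 4
Subsets containing 1: {1}, {1, 9}, {1, 30}, {1, 9, 30}

Subsets containing 1 (4 total): {1}, {1, 9}, {1, 30}, {1, 9, 30}


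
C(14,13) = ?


C(n,k) = n! / (k!(n-k)!)
C(14,13) = 14! / (13!1!)
= 14

C(14,13) = 14


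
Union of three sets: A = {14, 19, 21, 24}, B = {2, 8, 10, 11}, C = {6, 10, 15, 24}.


A ∪ B = {2, 8, 10, 11, 14, 19, 21, 24}
(A ∪ B) ∪ C = {2, 6, 8, 10, 11, 14, 15, 19, 21, 24}

A ∪ B ∪ C = {2, 6, 8, 10, 11, 14, 15, 19, 21, 24}


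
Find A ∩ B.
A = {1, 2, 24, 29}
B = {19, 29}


A ∩ B = elements in both A and B
A = {1, 2, 24, 29}
B = {19, 29}
A ∩ B = {29}

A ∩ B = {29}


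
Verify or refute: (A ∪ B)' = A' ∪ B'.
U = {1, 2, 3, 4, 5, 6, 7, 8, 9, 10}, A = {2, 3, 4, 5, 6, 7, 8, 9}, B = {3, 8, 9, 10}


LHS: A ∪ B = {2, 3, 4, 5, 6, 7, 8, 9, 10}
(A ∪ B)' = U \ (A ∪ B) = {1}
A' = {1, 10}, B' = {1, 2, 4, 5, 6, 7}
Claimed RHS: A' ∪ B' = {1, 2, 4, 5, 6, 7, 10}
Identity is INVALID: LHS = {1} but the RHS claimed here equals {1, 2, 4, 5, 6, 7, 10}. The correct form is (A ∪ B)' = A' ∩ B'.

Identity is invalid: (A ∪ B)' = {1} but A' ∪ B' = {1, 2, 4, 5, 6, 7, 10}. The correct De Morgan law is (A ∪ B)' = A' ∩ B'.


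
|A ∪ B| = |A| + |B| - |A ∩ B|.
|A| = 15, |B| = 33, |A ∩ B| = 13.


|A ∪ B| = |A| + |B| - |A ∩ B|
= 15 + 33 - 13
= 35

|A ∪ B| = 35


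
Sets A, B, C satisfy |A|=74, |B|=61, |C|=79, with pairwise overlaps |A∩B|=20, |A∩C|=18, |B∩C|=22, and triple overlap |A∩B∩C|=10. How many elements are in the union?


|A∪B∪C| = |A|+|B|+|C| - |A∩B|-|A∩C|-|B∩C| + |A∩B∩C|
= 74+61+79 - 20-18-22 + 10
= 214 - 60 + 10
= 164

|A ∪ B ∪ C| = 164


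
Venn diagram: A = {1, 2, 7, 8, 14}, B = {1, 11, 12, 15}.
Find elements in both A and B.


A = {1, 2, 7, 8, 14}
B = {1, 11, 12, 15}
Region: in both A and B
Elements: {1}

Elements in both A and B: {1}


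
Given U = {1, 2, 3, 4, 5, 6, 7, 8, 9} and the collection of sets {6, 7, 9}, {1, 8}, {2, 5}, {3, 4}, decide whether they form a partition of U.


A partition requires: (1) non-empty parts, (2) pairwise disjoint, (3) union = U
Parts: {6, 7, 9}, {1, 8}, {2, 5}, {3, 4}
Union of parts: {1, 2, 3, 4, 5, 6, 7, 8, 9}
U = {1, 2, 3, 4, 5, 6, 7, 8, 9}
All non-empty? True
Pairwise disjoint? True
Covers U? True

Yes, valid partition


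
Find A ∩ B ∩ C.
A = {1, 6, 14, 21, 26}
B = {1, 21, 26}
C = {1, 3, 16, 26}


A ∩ B = {1, 21, 26}
(A ∩ B) ∩ C = {1, 26}

A ∩ B ∩ C = {1, 26}


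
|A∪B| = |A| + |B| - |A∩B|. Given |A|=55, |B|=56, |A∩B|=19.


|A ∪ B| = |A| + |B| - |A ∩ B|
= 55 + 56 - 19
= 92

|A ∪ B| = 92


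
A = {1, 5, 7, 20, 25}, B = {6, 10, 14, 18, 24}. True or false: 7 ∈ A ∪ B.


A = {1, 5, 7, 20, 25}, B = {6, 10, 14, 18, 24}
A ∪ B = all elements in A or B
A ∪ B = {1, 5, 6, 7, 10, 14, 18, 20, 24, 25}
Checking if 7 ∈ A ∪ B
7 is in A ∪ B → True

7 ∈ A ∪ B


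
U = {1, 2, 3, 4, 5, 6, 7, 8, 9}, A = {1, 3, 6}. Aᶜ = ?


Aᶜ = U \ A = elements in U but not in A
U = {1, 2, 3, 4, 5, 6, 7, 8, 9}
A = {1, 3, 6}
Aᶜ = {2, 4, 5, 7, 8, 9}

Aᶜ = {2, 4, 5, 7, 8, 9}


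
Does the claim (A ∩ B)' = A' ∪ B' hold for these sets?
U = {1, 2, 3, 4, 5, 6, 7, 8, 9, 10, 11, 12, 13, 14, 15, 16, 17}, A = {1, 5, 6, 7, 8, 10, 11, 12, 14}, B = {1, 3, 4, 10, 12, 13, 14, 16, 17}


LHS: A ∩ B = {1, 10, 12, 14}
(A ∩ B)' = U \ (A ∩ B) = {2, 3, 4, 5, 6, 7, 8, 9, 11, 13, 15, 16, 17}
A' = {2, 3, 4, 9, 13, 15, 16, 17}, B' = {2, 5, 6, 7, 8, 9, 11, 15}
Claimed RHS: A' ∪ B' = {2, 3, 4, 5, 6, 7, 8, 9, 11, 13, 15, 16, 17}
Identity is VALID: LHS = RHS = {2, 3, 4, 5, 6, 7, 8, 9, 11, 13, 15, 16, 17} ✓

Identity is valid. (A ∩ B)' = A' ∪ B' = {2, 3, 4, 5, 6, 7, 8, 9, 11, 13, 15, 16, 17}


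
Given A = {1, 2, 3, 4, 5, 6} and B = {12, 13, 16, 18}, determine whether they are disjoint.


Disjoint means A ∩ B = ∅.
A ∩ B = ∅
A ∩ B = ∅, so A and B are disjoint.

Yes, A and B are disjoint


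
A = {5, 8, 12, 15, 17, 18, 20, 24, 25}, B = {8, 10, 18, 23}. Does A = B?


Two sets are equal iff they have exactly the same elements.
A = {5, 8, 12, 15, 17, 18, 20, 24, 25}
B = {8, 10, 18, 23}
Differences: {5, 10, 12, 15, 17, 20, 23, 24, 25}
A ≠ B

No, A ≠ B


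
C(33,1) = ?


C(n,k) = n! / (k!(n-k)!)
C(33,1) = 33! / (1!32!)
= 33

C(33,1) = 33


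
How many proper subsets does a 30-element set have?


Total subsets = 2^n = 2^30 = 1073741824
Proper subsets exclude the set itself: 2^n - 1
= 1073741824 - 1
= 1073741823

Number of proper subsets = 1073741823


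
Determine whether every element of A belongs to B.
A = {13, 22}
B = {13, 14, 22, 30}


A ⊆ B means every element of A is in B.
All elements of A are in B.
So A ⊆ B.

Yes, A ⊆ B


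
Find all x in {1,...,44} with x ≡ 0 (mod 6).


Checking each candidate:
Condition: x in {1,...,44} with x ≡ 0 (mod 6)
Result = {6, 12, 18, 24, 30, 36, 42}

{6, 12, 18, 24, 30, 36, 42}


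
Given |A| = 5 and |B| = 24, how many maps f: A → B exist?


Each of |A| = 5 inputs maps to any of |B| = 24 outputs.
# functions = |B|^|A| = 24^5
= 7962624

Number of functions = 7962624


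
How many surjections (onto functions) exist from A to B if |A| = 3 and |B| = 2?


n = |A| = 3, k = |B| = 2. Surjections via inclusion-exclusion:
S(n,k) = Σ(-1)^i × C(k,i) × (k-i)^n, i=0 to k
i=0: (-1)^0×C(2,0)×2^3 = 8
i=1: (-1)^1×C(2,1)×1^3 = -2
i=2: (-1)^2×C(2,2)×0^3 = 0
Total = 6

Number of surjections = 6


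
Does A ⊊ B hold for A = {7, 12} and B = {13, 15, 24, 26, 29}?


A ⊂ B requires: A ⊆ B AND A ≠ B.
A ⊆ B? No
A ⊄ B, so A is not a proper subset.

No, A is not a proper subset of B


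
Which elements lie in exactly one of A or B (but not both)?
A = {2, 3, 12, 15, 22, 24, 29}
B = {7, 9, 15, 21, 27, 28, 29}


A △ B = (A \ B) ∪ (B \ A) = elements in exactly one of A or B
A \ B = {2, 3, 12, 22, 24}
B \ A = {7, 9, 21, 27, 28}
A △ B = {2, 3, 7, 9, 12, 21, 22, 24, 27, 28}

A △ B = {2, 3, 7, 9, 12, 21, 22, 24, 27, 28}


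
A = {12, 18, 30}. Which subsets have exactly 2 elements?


|A| = 3, so A has C(3,2) = 3 subsets of size 2.
Enumerate by choosing 2 elements from A at a time:
{12, 18}, {12, 30}, {18, 30}

2-element subsets (3 total): {12, 18}, {12, 30}, {18, 30}


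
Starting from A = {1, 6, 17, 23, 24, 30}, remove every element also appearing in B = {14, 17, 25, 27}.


A \ B = elements in A but not in B
A = {1, 6, 17, 23, 24, 30}
B = {14, 17, 25, 27}
Remove from A any elements in B
A \ B = {1, 6, 23, 24, 30}

A \ B = {1, 6, 23, 24, 30}


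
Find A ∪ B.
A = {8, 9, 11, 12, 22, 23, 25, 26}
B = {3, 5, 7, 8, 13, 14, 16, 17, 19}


A ∪ B = all elements in A or B (or both)
A = {8, 9, 11, 12, 22, 23, 25, 26}
B = {3, 5, 7, 8, 13, 14, 16, 17, 19}
A ∪ B = {3, 5, 7, 8, 9, 11, 12, 13, 14, 16, 17, 19, 22, 23, 25, 26}

A ∪ B = {3, 5, 7, 8, 9, 11, 12, 13, 14, 16, 17, 19, 22, 23, 25, 26}


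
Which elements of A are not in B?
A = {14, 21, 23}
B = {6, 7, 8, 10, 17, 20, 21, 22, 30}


A \ B = elements in A but not in B
A = {14, 21, 23}
B = {6, 7, 8, 10, 17, 20, 21, 22, 30}
Remove from A any elements in B
A \ B = {14, 23}

A \ B = {14, 23}


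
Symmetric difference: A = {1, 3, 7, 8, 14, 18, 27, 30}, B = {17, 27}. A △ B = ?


A △ B = (A \ B) ∪ (B \ A) = elements in exactly one of A or B
A \ B = {1, 3, 7, 8, 14, 18, 30}
B \ A = {17}
A △ B = {1, 3, 7, 8, 14, 17, 18, 30}

A △ B = {1, 3, 7, 8, 14, 17, 18, 30}


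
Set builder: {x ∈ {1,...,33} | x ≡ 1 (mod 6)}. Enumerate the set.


Checking each candidate:
Condition: x in {1,...,33} with x ≡ 1 (mod 6)
Result = {1, 7, 13, 19, 25, 31}

{1, 7, 13, 19, 25, 31}


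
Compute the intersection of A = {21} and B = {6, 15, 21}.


A ∩ B = elements in both A and B
A = {21}
B = {6, 15, 21}
A ∩ B = {21}

A ∩ B = {21}


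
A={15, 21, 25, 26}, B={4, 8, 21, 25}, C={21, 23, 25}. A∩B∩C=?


A ∩ B = {21, 25}
(A ∩ B) ∩ C = {21, 25}

A ∩ B ∩ C = {21, 25}


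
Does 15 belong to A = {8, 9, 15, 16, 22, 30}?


A = {8, 9, 15, 16, 22, 30}
Checking if 15 is in A
15 is in A → True

15 ∈ A


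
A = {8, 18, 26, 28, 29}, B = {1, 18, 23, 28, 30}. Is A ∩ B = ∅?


Disjoint means A ∩ B = ∅.
A ∩ B = {18, 28}
A ∩ B ≠ ∅, so A and B are NOT disjoint.

No, A and B are not disjoint (A ∩ B = {18, 28})


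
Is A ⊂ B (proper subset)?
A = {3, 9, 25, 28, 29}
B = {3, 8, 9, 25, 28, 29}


A ⊂ B requires: A ⊆ B AND A ≠ B.
A ⊆ B? Yes
A = B? No
A ⊂ B: Yes (A is a proper subset of B)

Yes, A ⊂ B


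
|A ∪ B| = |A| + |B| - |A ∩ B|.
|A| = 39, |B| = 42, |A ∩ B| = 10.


|A ∪ B| = |A| + |B| - |A ∩ B|
= 39 + 42 - 10
= 71

|A ∪ B| = 71


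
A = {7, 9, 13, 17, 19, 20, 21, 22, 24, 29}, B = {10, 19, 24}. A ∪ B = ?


A ∪ B = all elements in A or B (or both)
A = {7, 9, 13, 17, 19, 20, 21, 22, 24, 29}
B = {10, 19, 24}
A ∪ B = {7, 9, 10, 13, 17, 19, 20, 21, 22, 24, 29}

A ∪ B = {7, 9, 10, 13, 17, 19, 20, 21, 22, 24, 29}


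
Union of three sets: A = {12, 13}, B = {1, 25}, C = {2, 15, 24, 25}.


A ∪ B = {1, 12, 13, 25}
(A ∪ B) ∪ C = {1, 2, 12, 13, 15, 24, 25}

A ∪ B ∪ C = {1, 2, 12, 13, 15, 24, 25}


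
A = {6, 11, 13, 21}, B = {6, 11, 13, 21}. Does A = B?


Two sets are equal iff they have exactly the same elements.
A = {6, 11, 13, 21}
B = {6, 11, 13, 21}
Same elements → A = B

Yes, A = B


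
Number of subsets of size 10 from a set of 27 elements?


C(n,k) = n! / (k!(n-k)!)
C(27,10) = 27! / (10!17!)
= 8436285

C(27,10) = 8436285


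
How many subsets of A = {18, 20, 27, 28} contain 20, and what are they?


A subset of A contains 20 iff the remaining 3 elements form any subset of A \ {20}.
Count: 2^(n-1) = 2^3 = 8
Subsets containing 20: {20}, {18, 20}, {20, 27}, {20, 28}, {18, 20, 27}, {18, 20, 28}, {20, 27, 28}, {18, 20, 27, 28}

Subsets containing 20 (8 total): {20}, {18, 20}, {20, 27}, {20, 28}, {18, 20, 27}, {18, 20, 28}, {20, 27, 28}, {18, 20, 27, 28}


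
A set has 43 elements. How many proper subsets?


Total subsets = 2^n = 2^43 = 8796093022208
Proper subsets exclude the set itself: 2^n - 1
= 8796093022208 - 1
= 8796093022207

Number of proper subsets = 8796093022207


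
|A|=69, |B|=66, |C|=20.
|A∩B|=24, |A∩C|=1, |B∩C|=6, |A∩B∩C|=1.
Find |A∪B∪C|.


|A∪B∪C| = |A|+|B|+|C| - |A∩B|-|A∩C|-|B∩C| + |A∩B∩C|
= 69+66+20 - 24-1-6 + 1
= 155 - 31 + 1
= 125

|A ∪ B ∪ C| = 125


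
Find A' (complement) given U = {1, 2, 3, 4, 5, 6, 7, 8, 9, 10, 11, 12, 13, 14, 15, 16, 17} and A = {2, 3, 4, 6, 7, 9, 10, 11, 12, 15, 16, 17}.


Aᶜ = U \ A = elements in U but not in A
U = {1, 2, 3, 4, 5, 6, 7, 8, 9, 10, 11, 12, 13, 14, 15, 16, 17}
A = {2, 3, 4, 6, 7, 9, 10, 11, 12, 15, 16, 17}
Aᶜ = {1, 5, 8, 13, 14}

Aᶜ = {1, 5, 8, 13, 14}


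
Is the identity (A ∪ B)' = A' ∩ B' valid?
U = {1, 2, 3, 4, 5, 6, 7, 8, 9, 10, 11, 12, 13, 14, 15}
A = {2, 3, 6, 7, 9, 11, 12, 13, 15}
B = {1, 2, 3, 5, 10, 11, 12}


LHS: A ∪ B = {1, 2, 3, 5, 6, 7, 9, 10, 11, 12, 13, 15}
(A ∪ B)' = U \ (A ∪ B) = {4, 8, 14}
A' = {1, 4, 5, 8, 10, 14}, B' = {4, 6, 7, 8, 9, 13, 14, 15}
Claimed RHS: A' ∩ B' = {4, 8, 14}
Identity is VALID: LHS = RHS = {4, 8, 14} ✓

Identity is valid. (A ∪ B)' = A' ∩ B' = {4, 8, 14}


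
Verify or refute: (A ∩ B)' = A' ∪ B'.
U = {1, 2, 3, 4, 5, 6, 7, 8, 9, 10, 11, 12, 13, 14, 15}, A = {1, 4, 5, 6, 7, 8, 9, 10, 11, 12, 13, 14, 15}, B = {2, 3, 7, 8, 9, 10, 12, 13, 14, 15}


LHS: A ∩ B = {7, 8, 9, 10, 12, 13, 14, 15}
(A ∩ B)' = U \ (A ∩ B) = {1, 2, 3, 4, 5, 6, 11}
A' = {2, 3}, B' = {1, 4, 5, 6, 11}
Claimed RHS: A' ∪ B' = {1, 2, 3, 4, 5, 6, 11}
Identity is VALID: LHS = RHS = {1, 2, 3, 4, 5, 6, 11} ✓

Identity is valid. (A ∩ B)' = A' ∪ B' = {1, 2, 3, 4, 5, 6, 11}


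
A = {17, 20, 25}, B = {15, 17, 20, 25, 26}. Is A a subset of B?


A ⊆ B means every element of A is in B.
All elements of A are in B.
So A ⊆ B.

Yes, A ⊆ B


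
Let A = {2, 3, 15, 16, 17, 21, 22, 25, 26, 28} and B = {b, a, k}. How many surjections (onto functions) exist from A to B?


n = |A| = 10, k = |B| = 3. Surjections via inclusion-exclusion:
S(n,k) = Σ(-1)^i × C(k,i) × (k-i)^n, i=0 to k
i=0: (-1)^0×C(3,0)×3^10 = 59049
i=1: (-1)^1×C(3,1)×2^10 = -3072
i=2: (-1)^2×C(3,2)×1^10 = 3
i=3: (-1)^3×C(3,3)×0^10 = 0
Total = 55980

Number of surjections = 55980


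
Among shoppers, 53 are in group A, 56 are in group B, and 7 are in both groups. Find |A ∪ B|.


|A ∪ B| = |A| + |B| - |A ∩ B|
= 53 + 56 - 7
= 102

|A ∪ B| = 102


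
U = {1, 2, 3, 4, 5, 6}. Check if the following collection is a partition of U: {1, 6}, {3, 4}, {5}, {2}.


A partition requires: (1) non-empty parts, (2) pairwise disjoint, (3) union = U
Parts: {1, 6}, {3, 4}, {5}, {2}
Union of parts: {1, 2, 3, 4, 5, 6}
U = {1, 2, 3, 4, 5, 6}
All non-empty? True
Pairwise disjoint? True
Covers U? True

Yes, valid partition


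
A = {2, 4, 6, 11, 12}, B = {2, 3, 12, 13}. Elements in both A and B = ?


A = {2, 4, 6, 11, 12}
B = {2, 3, 12, 13}
Region: in both A and B
Elements: {2, 12}

Elements in both A and B: {2, 12}


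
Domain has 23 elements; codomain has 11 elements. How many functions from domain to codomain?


Each of |A| = 23 inputs maps to any of |B| = 11 outputs.
# functions = |B|^|A| = 11^23
= 895430243255237372246531

Number of functions = 895430243255237372246531


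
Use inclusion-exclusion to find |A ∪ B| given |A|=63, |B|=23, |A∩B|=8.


|A ∪ B| = |A| + |B| - |A ∩ B|
= 63 + 23 - 8
= 78

|A ∪ B| = 78


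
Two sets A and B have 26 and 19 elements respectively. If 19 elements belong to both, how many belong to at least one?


|A ∪ B| = |A| + |B| - |A ∩ B|
= 26 + 19 - 19
= 26

|A ∪ B| = 26


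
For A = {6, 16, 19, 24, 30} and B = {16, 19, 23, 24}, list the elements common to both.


A ∩ B = elements in both A and B
A = {6, 16, 19, 24, 30}
B = {16, 19, 23, 24}
A ∩ B = {16, 19, 24}

A ∩ B = {16, 19, 24}


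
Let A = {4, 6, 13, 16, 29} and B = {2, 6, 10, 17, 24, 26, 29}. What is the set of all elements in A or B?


A ∪ B = all elements in A or B (or both)
A = {4, 6, 13, 16, 29}
B = {2, 6, 10, 17, 24, 26, 29}
A ∪ B = {2, 4, 6, 10, 13, 16, 17, 24, 26, 29}

A ∪ B = {2, 4, 6, 10, 13, 16, 17, 24, 26, 29}


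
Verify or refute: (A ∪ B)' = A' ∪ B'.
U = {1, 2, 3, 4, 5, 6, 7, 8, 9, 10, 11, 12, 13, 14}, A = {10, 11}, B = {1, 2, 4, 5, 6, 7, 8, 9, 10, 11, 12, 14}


LHS: A ∪ B = {1, 2, 4, 5, 6, 7, 8, 9, 10, 11, 12, 14}
(A ∪ B)' = U \ (A ∪ B) = {3, 13}
A' = {1, 2, 3, 4, 5, 6, 7, 8, 9, 12, 13, 14}, B' = {3, 13}
Claimed RHS: A' ∪ B' = {1, 2, 3, 4, 5, 6, 7, 8, 9, 12, 13, 14}
Identity is INVALID: LHS = {3, 13} but the RHS claimed here equals {1, 2, 3, 4, 5, 6, 7, 8, 9, 12, 13, 14}. The correct form is (A ∪ B)' = A' ∩ B'.

Identity is invalid: (A ∪ B)' = {3, 13} but A' ∪ B' = {1, 2, 3, 4, 5, 6, 7, 8, 9, 12, 13, 14}. The correct De Morgan law is (A ∪ B)' = A' ∩ B'.


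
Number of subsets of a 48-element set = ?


Number of subsets = 2^n
= 2^48
= 281474976710656

|P(A)| = 281474976710656


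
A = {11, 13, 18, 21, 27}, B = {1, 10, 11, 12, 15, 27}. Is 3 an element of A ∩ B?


A = {11, 13, 18, 21, 27}, B = {1, 10, 11, 12, 15, 27}
A ∩ B = elements in both A and B
A ∩ B = {11, 27}
Checking if 3 ∈ A ∩ B
3 is not in A ∩ B → False

3 ∉ A ∩ B


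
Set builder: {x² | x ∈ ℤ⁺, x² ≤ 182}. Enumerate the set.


Checking each candidate:
Condition: positive perfect squares ≤ 182
Result = {1, 4, 9, 16, 25, 36, 49, 64, 81, 100, 121, 144, 169}

{1, 4, 9, 16, 25, 36, 49, 64, 81, 100, 121, 144, 169}


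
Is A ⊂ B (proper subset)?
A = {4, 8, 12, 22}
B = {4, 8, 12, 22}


A ⊂ B requires: A ⊆ B AND A ≠ B.
A ⊆ B? Yes
A = B? Yes
A = B, so A is not a PROPER subset.

No, A is not a proper subset of B


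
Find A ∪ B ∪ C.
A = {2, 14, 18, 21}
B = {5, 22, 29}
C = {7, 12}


A ∪ B = {2, 5, 14, 18, 21, 22, 29}
(A ∪ B) ∪ C = {2, 5, 7, 12, 14, 18, 21, 22, 29}

A ∪ B ∪ C = {2, 5, 7, 12, 14, 18, 21, 22, 29}


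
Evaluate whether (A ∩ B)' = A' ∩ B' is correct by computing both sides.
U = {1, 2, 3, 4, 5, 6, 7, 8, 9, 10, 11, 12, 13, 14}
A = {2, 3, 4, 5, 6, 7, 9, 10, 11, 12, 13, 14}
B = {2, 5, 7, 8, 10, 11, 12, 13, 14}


LHS: A ∩ B = {2, 5, 7, 10, 11, 12, 13, 14}
(A ∩ B)' = U \ (A ∩ B) = {1, 3, 4, 6, 8, 9}
A' = {1, 8}, B' = {1, 3, 4, 6, 9}
Claimed RHS: A' ∩ B' = {1}
Identity is INVALID: LHS = {1, 3, 4, 6, 8, 9} but the RHS claimed here equals {1}. The correct form is (A ∩ B)' = A' ∪ B'.

Identity is invalid: (A ∩ B)' = {1, 3, 4, 6, 8, 9} but A' ∩ B' = {1}. The correct De Morgan law is (A ∩ B)' = A' ∪ B'.


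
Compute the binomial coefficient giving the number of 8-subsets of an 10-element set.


C(n,k) = n! / (k!(n-k)!)
C(10,8) = 10! / (8!2!)
= 45

C(10,8) = 45


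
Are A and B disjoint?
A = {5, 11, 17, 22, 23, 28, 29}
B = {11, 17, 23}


Disjoint means A ∩ B = ∅.
A ∩ B = {11, 17, 23}
A ∩ B ≠ ∅, so A and B are NOT disjoint.

No, A and B are not disjoint (A ∩ B = {11, 17, 23})


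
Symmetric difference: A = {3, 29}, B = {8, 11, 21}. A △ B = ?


A △ B = (A \ B) ∪ (B \ A) = elements in exactly one of A or B
A \ B = {3, 29}
B \ A = {8, 11, 21}
A △ B = {3, 8, 11, 21, 29}

A △ B = {3, 8, 11, 21, 29}


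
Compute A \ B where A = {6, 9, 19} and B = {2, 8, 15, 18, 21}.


A \ B = elements in A but not in B
A = {6, 9, 19}
B = {2, 8, 15, 18, 21}
Remove from A any elements in B
A \ B = {6, 9, 19}

A \ B = {6, 9, 19}


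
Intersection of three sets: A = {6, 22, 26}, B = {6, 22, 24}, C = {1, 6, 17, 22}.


A ∩ B = {6, 22}
(A ∩ B) ∩ C = {6, 22}

A ∩ B ∩ C = {6, 22}


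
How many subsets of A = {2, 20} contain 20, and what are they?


A subset of A contains 20 iff the remaining 1 elements form any subset of A \ {20}.
Count: 2^(n-1) = 2^1 = 2
Subsets containing 20: {20}, {2, 20}

Subsets containing 20 (2 total): {20}, {2, 20}


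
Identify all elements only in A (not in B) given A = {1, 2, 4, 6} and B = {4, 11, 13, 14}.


A = {1, 2, 4, 6}
B = {4, 11, 13, 14}
Region: only in A (not in B)
Elements: {1, 2, 6}

Elements only in A (not in B): {1, 2, 6}


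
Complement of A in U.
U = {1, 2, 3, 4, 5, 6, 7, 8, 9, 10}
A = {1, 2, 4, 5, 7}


Aᶜ = U \ A = elements in U but not in A
U = {1, 2, 3, 4, 5, 6, 7, 8, 9, 10}
A = {1, 2, 4, 5, 7}
Aᶜ = {3, 6, 8, 9, 10}

Aᶜ = {3, 6, 8, 9, 10}


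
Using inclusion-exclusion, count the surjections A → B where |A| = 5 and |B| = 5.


n = |A| = 5, k = |B| = 5. Surjections via inclusion-exclusion:
S(n,k) = Σ(-1)^i × C(k,i) × (k-i)^n, i=0 to k
i=0: (-1)^0×C(5,0)×5^5 = 3125
i=1: (-1)^1×C(5,1)×4^5 = -5120
i=2: (-1)^2×C(5,2)×3^5 = 2430
i=3: (-1)^3×C(5,3)×2^5 = -320
i=4: (-1)^4×C(5,4)×1^5 = 5
i=5: (-1)^5×C(5,5)×0^5 = 0
Total = 120

Number of surjections = 120


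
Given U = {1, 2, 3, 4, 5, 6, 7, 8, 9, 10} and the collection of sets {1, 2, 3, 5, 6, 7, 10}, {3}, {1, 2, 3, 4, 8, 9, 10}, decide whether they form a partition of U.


A partition requires: (1) non-empty parts, (2) pairwise disjoint, (3) union = U
Parts: {1, 2, 3, 5, 6, 7, 10}, {3}, {1, 2, 3, 4, 8, 9, 10}
Union of parts: {1, 2, 3, 4, 5, 6, 7, 8, 9, 10}
U = {1, 2, 3, 4, 5, 6, 7, 8, 9, 10}
All non-empty? True
Pairwise disjoint? False
Covers U? True

No, not a valid partition


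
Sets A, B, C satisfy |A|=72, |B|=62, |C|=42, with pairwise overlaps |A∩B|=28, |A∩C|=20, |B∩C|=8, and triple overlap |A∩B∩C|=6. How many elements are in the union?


|A∪B∪C| = |A|+|B|+|C| - |A∩B|-|A∩C|-|B∩C| + |A∩B∩C|
= 72+62+42 - 28-20-8 + 6
= 176 - 56 + 6
= 126

|A ∪ B ∪ C| = 126


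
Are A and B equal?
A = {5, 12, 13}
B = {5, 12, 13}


Two sets are equal iff they have exactly the same elements.
A = {5, 12, 13}
B = {5, 12, 13}
Same elements → A = B

Yes, A = B


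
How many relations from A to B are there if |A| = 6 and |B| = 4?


A relation from A to B is any subset of A × B.
|A × B| = 6 × 4 = 24
# relations = 2^|A × B| = 2^24 = 16777216

Number of relations = 16777216


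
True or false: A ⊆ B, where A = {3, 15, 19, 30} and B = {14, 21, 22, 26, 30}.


A ⊆ B means every element of A is in B.
Elements in A not in B: {3, 15, 19}
So A ⊄ B.

No, A ⊄ B


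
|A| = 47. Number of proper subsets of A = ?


Total subsets = 2^n = 2^47 = 140737488355328
Proper subsets exclude the set itself: 2^n - 1
= 140737488355328 - 1
= 140737488355327

Number of proper subsets = 140737488355327


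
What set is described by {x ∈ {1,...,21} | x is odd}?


Checking each candidate:
Condition: odd numbers in {1,...,21}
Result = {1, 3, 5, 7, 9, 11, 13, 15, 17, 19, 21}

{1, 3, 5, 7, 9, 11, 13, 15, 17, 19, 21}


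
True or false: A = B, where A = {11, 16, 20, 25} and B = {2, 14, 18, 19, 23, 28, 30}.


Two sets are equal iff they have exactly the same elements.
A = {11, 16, 20, 25}
B = {2, 14, 18, 19, 23, 28, 30}
Differences: {2, 11, 14, 16, 18, 19, 20, 23, 25, 28, 30}
A ≠ B

No, A ≠ B


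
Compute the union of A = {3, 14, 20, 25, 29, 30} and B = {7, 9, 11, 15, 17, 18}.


A ∪ B = all elements in A or B (or both)
A = {3, 14, 20, 25, 29, 30}
B = {7, 9, 11, 15, 17, 18}
A ∪ B = {3, 7, 9, 11, 14, 15, 17, 18, 20, 25, 29, 30}

A ∪ B = {3, 7, 9, 11, 14, 15, 17, 18, 20, 25, 29, 30}


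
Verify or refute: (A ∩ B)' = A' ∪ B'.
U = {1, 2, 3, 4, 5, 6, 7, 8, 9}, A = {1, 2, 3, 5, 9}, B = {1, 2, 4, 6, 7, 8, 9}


LHS: A ∩ B = {1, 2, 9}
(A ∩ B)' = U \ (A ∩ B) = {3, 4, 5, 6, 7, 8}
A' = {4, 6, 7, 8}, B' = {3, 5}
Claimed RHS: A' ∪ B' = {3, 4, 5, 6, 7, 8}
Identity is VALID: LHS = RHS = {3, 4, 5, 6, 7, 8} ✓

Identity is valid. (A ∩ B)' = A' ∪ B' = {3, 4, 5, 6, 7, 8}


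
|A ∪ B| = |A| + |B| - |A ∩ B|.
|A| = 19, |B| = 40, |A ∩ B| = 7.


|A ∪ B| = |A| + |B| - |A ∩ B|
= 19 + 40 - 7
= 52

|A ∪ B| = 52


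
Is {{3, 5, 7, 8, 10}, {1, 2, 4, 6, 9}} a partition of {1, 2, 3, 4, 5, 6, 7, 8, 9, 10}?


A partition requires: (1) non-empty parts, (2) pairwise disjoint, (3) union = U
Parts: {3, 5, 7, 8, 10}, {1, 2, 4, 6, 9}
Union of parts: {1, 2, 3, 4, 5, 6, 7, 8, 9, 10}
U = {1, 2, 3, 4, 5, 6, 7, 8, 9, 10}
All non-empty? True
Pairwise disjoint? True
Covers U? True

Yes, valid partition


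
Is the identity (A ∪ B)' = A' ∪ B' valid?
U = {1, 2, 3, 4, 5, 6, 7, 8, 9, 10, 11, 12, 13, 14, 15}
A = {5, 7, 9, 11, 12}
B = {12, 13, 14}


LHS: A ∪ B = {5, 7, 9, 11, 12, 13, 14}
(A ∪ B)' = U \ (A ∪ B) = {1, 2, 3, 4, 6, 8, 10, 15}
A' = {1, 2, 3, 4, 6, 8, 10, 13, 14, 15}, B' = {1, 2, 3, 4, 5, 6, 7, 8, 9, 10, 11, 15}
Claimed RHS: A' ∪ B' = {1, 2, 3, 4, 5, 6, 7, 8, 9, 10, 11, 13, 14, 15}
Identity is INVALID: LHS = {1, 2, 3, 4, 6, 8, 10, 15} but the RHS claimed here equals {1, 2, 3, 4, 5, 6, 7, 8, 9, 10, 11, 13, 14, 15}. The correct form is (A ∪ B)' = A' ∩ B'.

Identity is invalid: (A ∪ B)' = {1, 2, 3, 4, 6, 8, 10, 15} but A' ∪ B' = {1, 2, 3, 4, 5, 6, 7, 8, 9, 10, 11, 13, 14, 15}. The correct De Morgan law is (A ∪ B)' = A' ∩ B'.


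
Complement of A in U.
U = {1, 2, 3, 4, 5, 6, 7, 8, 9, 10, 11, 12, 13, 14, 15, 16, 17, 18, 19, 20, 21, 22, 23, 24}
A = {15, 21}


Aᶜ = U \ A = elements in U but not in A
U = {1, 2, 3, 4, 5, 6, 7, 8, 9, 10, 11, 12, 13, 14, 15, 16, 17, 18, 19, 20, 21, 22, 23, 24}
A = {15, 21}
Aᶜ = {1, 2, 3, 4, 5, 6, 7, 8, 9, 10, 11, 12, 13, 14, 16, 17, 18, 19, 20, 22, 23, 24}

Aᶜ = {1, 2, 3, 4, 5, 6, 7, 8, 9, 10, 11, 12, 13, 14, 16, 17, 18, 19, 20, 22, 23, 24}


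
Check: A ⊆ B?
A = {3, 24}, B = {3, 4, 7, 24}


A ⊆ B means every element of A is in B.
All elements of A are in B.
So A ⊆ B.

Yes, A ⊆ B


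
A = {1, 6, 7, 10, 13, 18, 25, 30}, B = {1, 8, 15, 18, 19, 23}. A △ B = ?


A △ B = (A \ B) ∪ (B \ A) = elements in exactly one of A or B
A \ B = {6, 7, 10, 13, 25, 30}
B \ A = {8, 15, 19, 23}
A △ B = {6, 7, 8, 10, 13, 15, 19, 23, 25, 30}

A △ B = {6, 7, 8, 10, 13, 15, 19, 23, 25, 30}


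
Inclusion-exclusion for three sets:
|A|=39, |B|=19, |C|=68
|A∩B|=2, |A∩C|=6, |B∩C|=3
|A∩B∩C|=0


|A∪B∪C| = |A|+|B|+|C| - |A∩B|-|A∩C|-|B∩C| + |A∩B∩C|
= 39+19+68 - 2-6-3 + 0
= 126 - 11 + 0
= 115

|A ∪ B ∪ C| = 115


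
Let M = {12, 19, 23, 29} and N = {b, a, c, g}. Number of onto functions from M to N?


n = |M| = 4, k = |N| = 4. Surjections via inclusion-exclusion:
S(n,k) = Σ(-1)^i × C(k,i) × (k-i)^n, i=0 to k
i=0: (-1)^0×C(4,0)×4^4 = 256
i=1: (-1)^1×C(4,1)×3^4 = -324
i=2: (-1)^2×C(4,2)×2^4 = 96
i=3: (-1)^3×C(4,3)×1^4 = -4
i=4: (-1)^4×C(4,4)×0^4 = 0
Total = 24

Number of surjections = 24


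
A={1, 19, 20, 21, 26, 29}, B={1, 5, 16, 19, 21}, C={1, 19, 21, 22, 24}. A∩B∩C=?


A ∩ B = {1, 19, 21}
(A ∩ B) ∩ C = {1, 19, 21}

A ∩ B ∩ C = {1, 19, 21}


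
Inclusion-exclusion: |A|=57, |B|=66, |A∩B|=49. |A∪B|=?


|A ∪ B| = |A| + |B| - |A ∩ B|
= 57 + 66 - 49
= 74

|A ∪ B| = 74


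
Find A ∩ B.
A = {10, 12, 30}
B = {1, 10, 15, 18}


A ∩ B = elements in both A and B
A = {10, 12, 30}
B = {1, 10, 15, 18}
A ∩ B = {10}

A ∩ B = {10}


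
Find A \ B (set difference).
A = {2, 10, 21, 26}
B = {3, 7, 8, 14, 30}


A \ B = elements in A but not in B
A = {2, 10, 21, 26}
B = {3, 7, 8, 14, 30}
Remove from A any elements in B
A \ B = {2, 10, 21, 26}

A \ B = {2, 10, 21, 26}


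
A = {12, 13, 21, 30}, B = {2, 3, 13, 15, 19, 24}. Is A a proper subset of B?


A ⊂ B requires: A ⊆ B AND A ≠ B.
A ⊆ B? No
A ⊄ B, so A is not a proper subset.

No, A is not a proper subset of B


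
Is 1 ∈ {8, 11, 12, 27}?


A = {8, 11, 12, 27}
Checking if 1 is in A
1 is not in A → False

1 ∉ A


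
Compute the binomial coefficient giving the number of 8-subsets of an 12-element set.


C(n,k) = n! / (k!(n-k)!)
C(12,8) = 12! / (8!4!)
= 495

C(12,8) = 495


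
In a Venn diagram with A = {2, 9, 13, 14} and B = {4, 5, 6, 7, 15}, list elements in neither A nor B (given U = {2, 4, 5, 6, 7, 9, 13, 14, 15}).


A = {2, 9, 13, 14}
B = {4, 5, 6, 7, 15}
Region: in neither A nor B (given U = {2, 4, 5, 6, 7, 9, 13, 14, 15})
Elements: ∅

Elements in neither A nor B (given U = {2, 4, 5, 6, 7, 9, 13, 14, 15}): ∅


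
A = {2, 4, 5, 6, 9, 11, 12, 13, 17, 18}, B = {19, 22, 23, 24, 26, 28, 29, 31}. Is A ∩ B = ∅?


Disjoint means A ∩ B = ∅.
A ∩ B = ∅
A ∩ B = ∅, so A and B are disjoint.

Yes, A and B are disjoint


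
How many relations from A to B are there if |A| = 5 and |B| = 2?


A relation from A to B is any subset of A × B.
|A × B| = 5 × 2 = 10
# relations = 2^|A × B| = 2^10 = 1024

Number of relations = 1024


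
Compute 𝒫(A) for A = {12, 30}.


|A| = 2, so |P(A)| = 2^2 = 4
Enumerate subsets by cardinality (0 to 2):
∅, {12}, {30}, {12, 30}

P(A) has 4 subsets: ∅, {12}, {30}, {12, 30}


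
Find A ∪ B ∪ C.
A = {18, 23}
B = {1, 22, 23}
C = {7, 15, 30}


A ∪ B = {1, 18, 22, 23}
(A ∪ B) ∪ C = {1, 7, 15, 18, 22, 23, 30}

A ∪ B ∪ C = {1, 7, 15, 18, 22, 23, 30}


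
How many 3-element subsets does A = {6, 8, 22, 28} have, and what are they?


|A| = 4, so A has C(4,3) = 4 subsets of size 3.
Enumerate by choosing 3 elements from A at a time:
{6, 8, 22}, {6, 8, 28}, {6, 22, 28}, {8, 22, 28}

3-element subsets (4 total): {6, 8, 22}, {6, 8, 28}, {6, 22, 28}, {8, 22, 28}


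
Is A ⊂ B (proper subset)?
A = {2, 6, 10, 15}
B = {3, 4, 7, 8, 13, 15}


A ⊂ B requires: A ⊆ B AND A ≠ B.
A ⊆ B? No
A ⊄ B, so A is not a proper subset.

No, A is not a proper subset of B


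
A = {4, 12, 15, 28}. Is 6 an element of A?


A = {4, 12, 15, 28}
Checking if 6 is in A
6 is not in A → False

6 ∉ A


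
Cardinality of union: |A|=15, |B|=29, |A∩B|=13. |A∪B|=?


|A ∪ B| = |A| + |B| - |A ∩ B|
= 15 + 29 - 13
= 31

|A ∪ B| = 31


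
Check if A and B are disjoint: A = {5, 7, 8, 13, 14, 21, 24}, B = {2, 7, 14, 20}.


Disjoint means A ∩ B = ∅.
A ∩ B = {7, 14}
A ∩ B ≠ ∅, so A and B are NOT disjoint.

No, A and B are not disjoint (A ∩ B = {7, 14})


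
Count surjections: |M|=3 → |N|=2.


n = |M| = 3, k = |N| = 2. Surjections via inclusion-exclusion:
S(n,k) = Σ(-1)^i × C(k,i) × (k-i)^n, i=0 to k
i=0: (-1)^0×C(2,0)×2^3 = 8
i=1: (-1)^1×C(2,1)×1^3 = -2
i=2: (-1)^2×C(2,2)×0^3 = 0
Total = 6

Number of surjections = 6


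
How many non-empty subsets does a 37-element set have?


Total subsets = 2^n = 2^37 = 137438953472
Non-empty subsets exclude the empty set: 2^n - 1
= 137438953472 - 1
= 137438953471

Number of non-empty subsets = 137438953471


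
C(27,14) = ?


C(n,k) = n! / (k!(n-k)!)
C(27,14) = 27! / (14!13!)
= 20058300

C(27,14) = 20058300


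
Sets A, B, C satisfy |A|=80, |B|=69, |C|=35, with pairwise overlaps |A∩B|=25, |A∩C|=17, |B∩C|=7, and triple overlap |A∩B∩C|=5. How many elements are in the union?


|A∪B∪C| = |A|+|B|+|C| - |A∩B|-|A∩C|-|B∩C| + |A∩B∩C|
= 80+69+35 - 25-17-7 + 5
= 184 - 49 + 5
= 140

|A ∪ B ∪ C| = 140


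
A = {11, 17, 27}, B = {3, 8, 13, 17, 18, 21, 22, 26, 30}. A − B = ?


A \ B = elements in A but not in B
A = {11, 17, 27}
B = {3, 8, 13, 17, 18, 21, 22, 26, 30}
Remove from A any elements in B
A \ B = {11, 27}

A \ B = {11, 27}


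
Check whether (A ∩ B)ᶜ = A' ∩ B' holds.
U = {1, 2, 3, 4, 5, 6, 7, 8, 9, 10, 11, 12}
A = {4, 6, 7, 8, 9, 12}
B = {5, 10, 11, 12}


LHS: A ∩ B = {12}
(A ∩ B)' = U \ (A ∩ B) = {1, 2, 3, 4, 5, 6, 7, 8, 9, 10, 11}
A' = {1, 2, 3, 5, 10, 11}, B' = {1, 2, 3, 4, 6, 7, 8, 9}
Claimed RHS: A' ∩ B' = {1, 2, 3}
Identity is INVALID: LHS = {1, 2, 3, 4, 5, 6, 7, 8, 9, 10, 11} but the RHS claimed here equals {1, 2, 3}. The correct form is (A ∩ B)' = A' ∪ B'.

Identity is invalid: (A ∩ B)' = {1, 2, 3, 4, 5, 6, 7, 8, 9, 10, 11} but A' ∩ B' = {1, 2, 3}. The correct De Morgan law is (A ∩ B)' = A' ∪ B'.


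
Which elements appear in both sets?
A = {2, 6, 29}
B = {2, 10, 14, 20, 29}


A ∩ B = elements in both A and B
A = {2, 6, 29}
B = {2, 10, 14, 20, 29}
A ∩ B = {2, 29}

A ∩ B = {2, 29}


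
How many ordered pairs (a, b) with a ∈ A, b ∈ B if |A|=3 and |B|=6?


|A × B| = |A| × |B|
= 3 × 6
= 18

|A × B| = 18


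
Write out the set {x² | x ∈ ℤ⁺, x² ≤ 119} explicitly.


Checking each candidate:
Condition: positive perfect squares ≤ 119
Result = {1, 4, 9, 16, 25, 36, 49, 64, 81, 100}

{1, 4, 9, 16, 25, 36, 49, 64, 81, 100}


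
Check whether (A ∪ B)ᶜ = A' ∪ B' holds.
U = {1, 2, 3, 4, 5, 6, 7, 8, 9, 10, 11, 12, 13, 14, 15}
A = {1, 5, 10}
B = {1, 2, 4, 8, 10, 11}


LHS: A ∪ B = {1, 2, 4, 5, 8, 10, 11}
(A ∪ B)' = U \ (A ∪ B) = {3, 6, 7, 9, 12, 13, 14, 15}
A' = {2, 3, 4, 6, 7, 8, 9, 11, 12, 13, 14, 15}, B' = {3, 5, 6, 7, 9, 12, 13, 14, 15}
Claimed RHS: A' ∪ B' = {2, 3, 4, 5, 6, 7, 8, 9, 11, 12, 13, 14, 15}
Identity is INVALID: LHS = {3, 6, 7, 9, 12, 13, 14, 15} but the RHS claimed here equals {2, 3, 4, 5, 6, 7, 8, 9, 11, 12, 13, 14, 15}. The correct form is (A ∪ B)' = A' ∩ B'.

Identity is invalid: (A ∪ B)' = {3, 6, 7, 9, 12, 13, 14, 15} but A' ∪ B' = {2, 3, 4, 5, 6, 7, 8, 9, 11, 12, 13, 14, 15}. The correct De Morgan law is (A ∪ B)' = A' ∩ B'.
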